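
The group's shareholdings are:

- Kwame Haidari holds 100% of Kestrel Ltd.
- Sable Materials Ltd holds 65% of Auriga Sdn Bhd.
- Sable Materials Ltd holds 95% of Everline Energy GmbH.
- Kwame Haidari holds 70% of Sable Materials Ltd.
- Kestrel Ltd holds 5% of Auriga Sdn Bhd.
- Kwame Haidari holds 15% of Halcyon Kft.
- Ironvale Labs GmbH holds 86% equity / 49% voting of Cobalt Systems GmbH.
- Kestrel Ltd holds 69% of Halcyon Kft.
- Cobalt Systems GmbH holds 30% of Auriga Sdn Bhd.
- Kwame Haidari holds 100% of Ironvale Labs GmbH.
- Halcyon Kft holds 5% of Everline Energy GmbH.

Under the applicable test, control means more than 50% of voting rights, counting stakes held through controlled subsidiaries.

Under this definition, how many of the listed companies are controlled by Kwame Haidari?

Kwame holds 70% of Sable, so Kwame controls Sable.
Kwame holds 100% of Kestrel, so Kwame controls Kestrel.
Kestrel and Kwame together hold 69% + 15% = 84% of Halcyon, so Kwame controls Halcyon.
Kwame holds 100% of Ironvale, so Kwame controls Ironvale.
Halcyon and Sable together hold 5% + 95% = 100% of Everline, so Kwame controls Everline.
Kestrel and Sable together hold 5% + 65% = 70% of Auriga, so Kwame controls Auriga.
No other company's threshold is met.
Kwame controls 6 companies.

6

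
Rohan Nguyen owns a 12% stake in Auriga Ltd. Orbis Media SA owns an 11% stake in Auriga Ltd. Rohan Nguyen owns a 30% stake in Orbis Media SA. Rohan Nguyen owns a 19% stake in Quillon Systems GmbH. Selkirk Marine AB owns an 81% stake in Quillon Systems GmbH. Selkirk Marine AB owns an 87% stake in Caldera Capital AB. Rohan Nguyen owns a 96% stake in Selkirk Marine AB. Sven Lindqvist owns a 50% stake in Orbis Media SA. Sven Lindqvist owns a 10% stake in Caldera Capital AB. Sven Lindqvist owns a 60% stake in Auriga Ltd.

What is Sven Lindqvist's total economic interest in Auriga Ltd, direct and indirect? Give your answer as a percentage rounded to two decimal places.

Sven reaches Auriga along 2 paths.
Direct stake: 60% = 60%.
Via Orbis: 50% × 11% = 5.5%.
Total: 60% + 5.5% = 65.5%.
Rounded: 65.50%.

65.50%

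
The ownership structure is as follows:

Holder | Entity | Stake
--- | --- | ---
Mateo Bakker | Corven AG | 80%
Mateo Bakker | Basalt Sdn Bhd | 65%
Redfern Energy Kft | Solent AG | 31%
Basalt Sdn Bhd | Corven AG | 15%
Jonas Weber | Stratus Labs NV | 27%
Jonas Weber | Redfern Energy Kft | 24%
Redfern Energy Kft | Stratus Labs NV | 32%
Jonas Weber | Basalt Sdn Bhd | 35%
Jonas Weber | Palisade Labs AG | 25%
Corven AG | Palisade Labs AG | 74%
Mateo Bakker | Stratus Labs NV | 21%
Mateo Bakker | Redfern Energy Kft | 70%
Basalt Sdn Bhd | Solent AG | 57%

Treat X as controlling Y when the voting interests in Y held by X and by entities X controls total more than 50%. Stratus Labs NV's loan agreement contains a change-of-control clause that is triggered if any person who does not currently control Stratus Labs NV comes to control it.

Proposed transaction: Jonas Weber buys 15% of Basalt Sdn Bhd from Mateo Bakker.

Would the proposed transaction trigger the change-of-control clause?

The purchase adds only to Jonas's holdings (Mateo's stake shrinks), so Jonas is the only person who could newly come to control Stratus.
Jonas's largest direct stake is 35% in Basalt, which does not meet the threshold, so Jonas controls no company.
In Stratus, Jonas's side holds only 27%, not > 50%.
So before the transaction, Jonas does not control Stratus.
After the purchase, Jonas's direct stake in Basalt rises to 35% + 15% = 50%, and Mateo's stake falls to 50%.
Jonas's side now holds 50% of Basalt, not > 50%, so Jonas still does not control Basalt.
After the transaction, Jonas's side holds 27% of Stratus, not > 50%, so Jonas still does not control Stratus.
No new person acquires control, so the clause is not triggered.

No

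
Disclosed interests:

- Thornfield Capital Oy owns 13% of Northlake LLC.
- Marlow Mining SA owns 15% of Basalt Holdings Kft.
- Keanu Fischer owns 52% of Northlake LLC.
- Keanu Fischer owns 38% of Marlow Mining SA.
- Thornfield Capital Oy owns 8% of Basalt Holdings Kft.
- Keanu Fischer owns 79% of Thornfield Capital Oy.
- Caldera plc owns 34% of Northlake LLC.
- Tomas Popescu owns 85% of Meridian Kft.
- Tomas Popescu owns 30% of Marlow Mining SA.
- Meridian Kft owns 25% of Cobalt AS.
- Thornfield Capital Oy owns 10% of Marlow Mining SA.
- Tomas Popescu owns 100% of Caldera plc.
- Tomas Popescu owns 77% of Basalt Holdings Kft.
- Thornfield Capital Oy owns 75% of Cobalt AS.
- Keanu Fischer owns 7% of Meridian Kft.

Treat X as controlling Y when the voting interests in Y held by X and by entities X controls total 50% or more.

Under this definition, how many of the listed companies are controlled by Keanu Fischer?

Keanu holds 79% of Thornfield, so Keanu controls Thornfield.
Thornfield and Keanu together hold 13% + 52% = 65% of Northlake, so Keanu controls Northlake.
Thornfield holds 75% of Cobalt, so Keanu controls Cobalt.
No other company's threshold is met.
Keanu controls 3 companies.

3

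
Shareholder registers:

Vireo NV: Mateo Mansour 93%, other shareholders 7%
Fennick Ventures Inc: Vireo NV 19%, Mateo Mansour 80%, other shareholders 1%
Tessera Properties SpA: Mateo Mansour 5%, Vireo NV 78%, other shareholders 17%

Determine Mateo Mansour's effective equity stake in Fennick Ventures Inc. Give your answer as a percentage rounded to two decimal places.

97.67%

Mateo reaches Fennick along 2 paths.
Via Vireo: 93% × 19% = 17.67%.
Direct stake: 80% = 80%.
Total: 17.67% + 80% = 97.67%.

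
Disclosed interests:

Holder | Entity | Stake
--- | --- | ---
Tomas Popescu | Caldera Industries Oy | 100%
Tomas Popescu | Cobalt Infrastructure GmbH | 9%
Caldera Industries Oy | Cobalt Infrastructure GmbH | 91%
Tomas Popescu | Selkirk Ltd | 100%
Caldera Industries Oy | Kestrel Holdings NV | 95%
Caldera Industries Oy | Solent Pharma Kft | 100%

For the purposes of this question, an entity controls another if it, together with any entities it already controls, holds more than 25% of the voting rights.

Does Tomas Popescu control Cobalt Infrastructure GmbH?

Tomas holds 100% of Caldera, so Tomas controls Caldera.
Tomas and Caldera together hold 9% + 91% = 100% of Cobalt, so Tomas controls Cobalt.

Yes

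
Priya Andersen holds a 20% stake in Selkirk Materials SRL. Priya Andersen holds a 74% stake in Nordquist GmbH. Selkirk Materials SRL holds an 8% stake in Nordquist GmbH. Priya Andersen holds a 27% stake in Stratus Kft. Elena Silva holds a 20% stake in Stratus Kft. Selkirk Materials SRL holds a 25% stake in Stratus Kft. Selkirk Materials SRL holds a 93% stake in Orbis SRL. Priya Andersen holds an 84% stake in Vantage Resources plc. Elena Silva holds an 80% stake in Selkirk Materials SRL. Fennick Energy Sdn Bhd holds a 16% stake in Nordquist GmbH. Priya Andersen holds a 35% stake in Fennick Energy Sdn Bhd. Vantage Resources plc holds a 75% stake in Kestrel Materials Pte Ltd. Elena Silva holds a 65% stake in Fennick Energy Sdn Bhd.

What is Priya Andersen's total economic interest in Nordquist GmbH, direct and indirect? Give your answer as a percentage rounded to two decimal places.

81.20%

Priya reaches Nordquist along 3 paths.
Direct stake: 74% = 74%.
Via Selkirk: 20% × 8% = 1.6%.
Via Fennick: 35% × 16% = 5.6%.
Total: 74% + 1.6% + 5.6% = 81.2%.
Rounded: 81.20%.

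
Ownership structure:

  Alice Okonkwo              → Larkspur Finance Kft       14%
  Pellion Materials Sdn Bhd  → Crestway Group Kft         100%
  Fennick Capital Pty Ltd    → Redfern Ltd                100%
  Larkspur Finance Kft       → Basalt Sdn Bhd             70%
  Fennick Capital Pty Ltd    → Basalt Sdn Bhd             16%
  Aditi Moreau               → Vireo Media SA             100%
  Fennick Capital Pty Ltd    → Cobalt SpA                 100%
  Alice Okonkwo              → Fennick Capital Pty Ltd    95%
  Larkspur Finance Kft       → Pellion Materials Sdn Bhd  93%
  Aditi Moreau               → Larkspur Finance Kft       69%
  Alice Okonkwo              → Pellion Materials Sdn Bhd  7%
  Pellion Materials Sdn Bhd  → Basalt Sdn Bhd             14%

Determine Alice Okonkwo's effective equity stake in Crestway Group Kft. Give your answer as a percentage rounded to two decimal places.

Alice reaches Crestway along 2 paths.
Via Pellion: 7% × 100% = 7%.
Via Larkspur → Pellion: 14% × 93% × 100% = 13.02%.
Total: 7% + 13.02% = 20.02%.

20.02%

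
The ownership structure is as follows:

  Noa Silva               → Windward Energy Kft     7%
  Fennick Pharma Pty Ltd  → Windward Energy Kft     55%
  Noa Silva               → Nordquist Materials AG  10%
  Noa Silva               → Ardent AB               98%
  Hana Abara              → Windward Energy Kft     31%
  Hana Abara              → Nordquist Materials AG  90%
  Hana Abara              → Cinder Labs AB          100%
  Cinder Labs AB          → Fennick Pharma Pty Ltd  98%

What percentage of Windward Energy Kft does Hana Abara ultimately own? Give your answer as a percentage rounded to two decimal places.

Hana reaches Windward along 2 paths.
Direct stake: 31% = 31%.
Via Cinder → Fennick: 100% × 98% × 55% = 53.9%.
Total: 31% + 53.9% = 84.9%.
Rounded: 84.90%.

84.90%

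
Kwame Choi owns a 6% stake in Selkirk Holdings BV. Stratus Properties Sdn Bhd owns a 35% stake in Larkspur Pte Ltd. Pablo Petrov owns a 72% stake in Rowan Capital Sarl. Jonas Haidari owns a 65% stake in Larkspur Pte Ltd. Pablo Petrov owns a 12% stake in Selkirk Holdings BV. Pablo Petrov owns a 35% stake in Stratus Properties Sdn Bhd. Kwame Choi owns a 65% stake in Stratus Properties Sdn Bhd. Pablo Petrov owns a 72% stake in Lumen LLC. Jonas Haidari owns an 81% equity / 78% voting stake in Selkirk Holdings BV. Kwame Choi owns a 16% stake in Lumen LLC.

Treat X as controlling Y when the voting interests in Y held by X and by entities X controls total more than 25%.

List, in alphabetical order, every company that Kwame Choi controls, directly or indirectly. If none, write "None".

Larkspur Pte Ltd, Stratus Properties Sdn Bhd

Kwame holds 65% of Stratus, so Kwame controls Stratus.
Stratus holds 35% of Larkspur, so Kwame controls Larkspur.
No other company's threshold is met.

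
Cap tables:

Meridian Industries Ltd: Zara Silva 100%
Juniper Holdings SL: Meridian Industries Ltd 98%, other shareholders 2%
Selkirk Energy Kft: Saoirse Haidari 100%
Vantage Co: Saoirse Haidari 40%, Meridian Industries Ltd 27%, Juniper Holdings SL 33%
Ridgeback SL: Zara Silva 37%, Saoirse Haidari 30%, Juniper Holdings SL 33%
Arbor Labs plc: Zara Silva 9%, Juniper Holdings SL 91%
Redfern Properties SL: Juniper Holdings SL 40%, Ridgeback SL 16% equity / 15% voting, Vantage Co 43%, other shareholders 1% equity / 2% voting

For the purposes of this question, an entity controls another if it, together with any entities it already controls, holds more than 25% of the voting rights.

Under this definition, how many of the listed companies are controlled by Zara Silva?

Zara holds 100% of Meridian, so Zara controls Meridian.
Meridian holds 98% of Juniper, so Zara controls Juniper.
Meridian and Juniper together hold 27% + 33% = 60% of Vantage, so Zara controls Vantage.
Zara and Juniper together hold 37% + 33% = 70% of Ridgeback, so Zara controls Ridgeback.
Zara and Juniper together hold 9% + 91% = 100% of Arbor, so Zara controls Arbor.
Juniper and Ridgeback and Vantage together hold 40% + 15% + 43% = 98% of Redfern, so Zara controls Redfern.
No other company's threshold is met.
Zara controls 6 companies.

6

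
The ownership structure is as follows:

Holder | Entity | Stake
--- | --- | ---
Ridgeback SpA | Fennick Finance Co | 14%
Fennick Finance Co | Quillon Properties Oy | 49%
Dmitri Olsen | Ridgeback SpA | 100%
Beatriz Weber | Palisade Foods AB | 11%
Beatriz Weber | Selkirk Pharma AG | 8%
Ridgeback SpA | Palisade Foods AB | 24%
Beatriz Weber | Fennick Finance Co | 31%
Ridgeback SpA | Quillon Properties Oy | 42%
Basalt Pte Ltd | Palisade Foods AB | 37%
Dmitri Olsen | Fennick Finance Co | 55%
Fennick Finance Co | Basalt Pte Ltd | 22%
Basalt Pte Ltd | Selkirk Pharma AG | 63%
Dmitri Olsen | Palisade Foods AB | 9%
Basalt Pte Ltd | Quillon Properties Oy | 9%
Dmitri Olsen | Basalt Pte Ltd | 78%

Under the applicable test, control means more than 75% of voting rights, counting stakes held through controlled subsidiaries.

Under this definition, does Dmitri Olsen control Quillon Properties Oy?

Dmitri holds 100% of Ridgeback, so Dmitri controls Ridgeback.
Dmitri holds 78% of Basalt, so Dmitri controls Basalt.
In Quillon, Dmitri's side holds only 9% + 42% = 51%, not > 75%.
So Dmitri does not control Quillon.

No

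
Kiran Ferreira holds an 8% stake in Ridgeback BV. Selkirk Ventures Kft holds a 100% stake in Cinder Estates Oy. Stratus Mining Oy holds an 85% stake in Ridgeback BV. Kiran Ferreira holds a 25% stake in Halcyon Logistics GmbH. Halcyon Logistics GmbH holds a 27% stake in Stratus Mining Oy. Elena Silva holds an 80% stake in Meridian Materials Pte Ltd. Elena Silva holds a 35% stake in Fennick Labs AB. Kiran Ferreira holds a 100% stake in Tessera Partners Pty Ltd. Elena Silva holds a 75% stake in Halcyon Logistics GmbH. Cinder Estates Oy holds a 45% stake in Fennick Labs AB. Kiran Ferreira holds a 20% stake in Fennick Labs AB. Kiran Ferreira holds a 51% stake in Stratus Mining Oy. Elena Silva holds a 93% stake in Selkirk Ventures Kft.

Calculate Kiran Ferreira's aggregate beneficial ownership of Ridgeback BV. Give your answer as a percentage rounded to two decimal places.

57.09%

Kiran reaches Ridgeback along 3 paths.
Via Halcyon → Stratus: 25% × 27% × 85% = 5.7375%.
Via Stratus: 51% × 85% = 43.35%.
Direct stake: 8% = 8%.
Total: 5.7375% + 43.35% + 8% = 57.0875%.
Rounded: 57.09%.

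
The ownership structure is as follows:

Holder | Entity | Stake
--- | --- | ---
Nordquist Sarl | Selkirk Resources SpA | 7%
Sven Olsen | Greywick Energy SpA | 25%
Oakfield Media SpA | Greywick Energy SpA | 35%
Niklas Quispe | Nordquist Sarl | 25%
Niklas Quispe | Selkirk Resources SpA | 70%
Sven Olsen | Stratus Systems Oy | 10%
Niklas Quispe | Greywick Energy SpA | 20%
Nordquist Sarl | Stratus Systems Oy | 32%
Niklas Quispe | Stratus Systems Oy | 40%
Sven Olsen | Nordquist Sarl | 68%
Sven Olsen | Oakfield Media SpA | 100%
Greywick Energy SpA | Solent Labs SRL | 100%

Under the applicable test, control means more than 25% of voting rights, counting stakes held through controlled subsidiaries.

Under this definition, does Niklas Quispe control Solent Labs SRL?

No

Niklas holds 40% of Stratus, so Niklas controls Stratus.
Niklas holds 70% of Selkirk, so Niklas controls Selkirk.
Neither Niklas nor any entity Niklas controls holds any voting interest in Solent.
So Niklas does not control Solent.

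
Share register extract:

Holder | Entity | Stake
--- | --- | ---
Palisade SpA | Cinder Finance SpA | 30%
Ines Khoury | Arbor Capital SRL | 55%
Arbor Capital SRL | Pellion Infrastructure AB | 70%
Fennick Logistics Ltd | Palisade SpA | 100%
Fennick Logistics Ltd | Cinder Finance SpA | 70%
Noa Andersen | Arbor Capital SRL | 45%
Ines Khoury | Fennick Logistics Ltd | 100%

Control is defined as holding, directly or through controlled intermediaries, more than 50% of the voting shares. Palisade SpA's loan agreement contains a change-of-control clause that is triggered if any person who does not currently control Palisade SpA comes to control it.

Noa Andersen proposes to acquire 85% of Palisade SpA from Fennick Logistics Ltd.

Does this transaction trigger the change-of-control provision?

The purchase adds only to Noa's holdings (Fennick's stake shrinks), so Noa is the only person who could newly come to control Palisade.
Noa's largest direct stake is 45% in Arbor, which does not meet the threshold, so Noa controls no company.
Neither Noa nor any entity Noa controls holds any voting interest in Palisade.
So before the transaction, Noa does not control Palisade.
After the purchase, Noa holds 85% of Palisade directly, and Fennick's stake falls to 15%.
Noa holds 85% of Palisade, so Noa controls Palisade.
Noa did not control Palisade before and does after, so the clause is triggered.

Yes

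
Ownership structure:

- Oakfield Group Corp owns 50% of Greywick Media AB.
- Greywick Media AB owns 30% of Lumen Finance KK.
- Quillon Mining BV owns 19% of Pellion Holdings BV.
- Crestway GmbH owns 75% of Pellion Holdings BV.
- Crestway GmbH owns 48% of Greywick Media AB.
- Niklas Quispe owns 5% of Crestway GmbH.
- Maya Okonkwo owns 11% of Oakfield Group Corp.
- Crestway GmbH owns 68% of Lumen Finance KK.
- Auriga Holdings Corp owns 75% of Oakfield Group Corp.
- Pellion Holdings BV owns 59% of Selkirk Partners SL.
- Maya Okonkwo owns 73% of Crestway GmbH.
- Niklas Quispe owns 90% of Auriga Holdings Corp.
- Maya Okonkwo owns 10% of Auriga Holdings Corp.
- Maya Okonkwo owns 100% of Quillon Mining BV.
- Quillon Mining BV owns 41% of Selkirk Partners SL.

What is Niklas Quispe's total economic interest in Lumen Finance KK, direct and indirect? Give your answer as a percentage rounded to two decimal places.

Niklas reaches Lumen along 3 paths.
Via Crestway → Greywick: 5% × 48% × 30% = 0.72%.
Via Auriga → Oakfield → Greywick: 90% × 75% × 50% × 30% = 10.125%.
Via Crestway: 5% × 68% = 3.4%.
Total: 0.72% + 10.125% + 3.4% = 14.245%.
Rounded: 14.25%.

14.25%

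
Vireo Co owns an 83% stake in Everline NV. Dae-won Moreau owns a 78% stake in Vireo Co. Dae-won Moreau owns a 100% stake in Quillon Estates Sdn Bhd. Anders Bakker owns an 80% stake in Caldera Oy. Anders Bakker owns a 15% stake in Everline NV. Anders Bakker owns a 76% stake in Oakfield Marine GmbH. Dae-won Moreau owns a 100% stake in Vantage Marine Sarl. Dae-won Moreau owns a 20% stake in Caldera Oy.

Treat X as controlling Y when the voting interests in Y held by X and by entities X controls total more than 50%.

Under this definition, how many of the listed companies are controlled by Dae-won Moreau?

4

Dae-won holds 78% of Vireo, so Dae-won controls Vireo.
Dae-won holds 100% of Quillon, so Dae-won controls Quillon.
Vireo holds 83% of Everline, so Dae-won controls Everline.
Dae-won holds 100% of Vantage, so Dae-won controls Vantage.
No other company's threshold is met.
Dae-won controls 4 companies.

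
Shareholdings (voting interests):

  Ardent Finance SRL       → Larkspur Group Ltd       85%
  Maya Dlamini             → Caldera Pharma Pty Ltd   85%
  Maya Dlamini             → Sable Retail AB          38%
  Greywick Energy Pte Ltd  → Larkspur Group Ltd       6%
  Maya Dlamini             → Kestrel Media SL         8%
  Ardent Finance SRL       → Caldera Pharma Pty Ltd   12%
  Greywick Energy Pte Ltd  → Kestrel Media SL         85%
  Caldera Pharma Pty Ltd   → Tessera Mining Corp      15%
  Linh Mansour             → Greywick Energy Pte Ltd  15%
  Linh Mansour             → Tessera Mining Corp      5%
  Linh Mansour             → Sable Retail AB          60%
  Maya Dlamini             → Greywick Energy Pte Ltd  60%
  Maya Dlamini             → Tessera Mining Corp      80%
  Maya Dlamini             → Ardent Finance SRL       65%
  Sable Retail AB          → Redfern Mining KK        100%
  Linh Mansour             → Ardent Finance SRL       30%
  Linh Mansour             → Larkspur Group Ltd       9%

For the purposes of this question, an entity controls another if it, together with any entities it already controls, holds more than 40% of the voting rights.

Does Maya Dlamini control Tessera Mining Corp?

Maya holds 65% of Ardent, so Maya controls Ardent.
Maya and Ardent together hold 85% + 12% = 97% of Caldera, so Maya controls Caldera.
Maya and Caldera together hold 80% + 15% = 95% of Tessera, so Maya controls Tessera.

Yes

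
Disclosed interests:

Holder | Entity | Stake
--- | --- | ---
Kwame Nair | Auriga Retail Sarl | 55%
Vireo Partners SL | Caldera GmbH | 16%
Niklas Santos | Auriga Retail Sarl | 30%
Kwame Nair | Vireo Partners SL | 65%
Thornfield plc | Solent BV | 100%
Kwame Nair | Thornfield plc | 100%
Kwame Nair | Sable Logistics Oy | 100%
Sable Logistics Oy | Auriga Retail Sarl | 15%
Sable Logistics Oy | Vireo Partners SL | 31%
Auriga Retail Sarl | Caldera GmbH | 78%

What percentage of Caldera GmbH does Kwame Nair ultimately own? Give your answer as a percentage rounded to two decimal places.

Kwame reaches Caldera along 4 paths.
Via Auriga: 55% × 78% = 42.9%.
Via Sable → Auriga: 100% × 15% × 78% = 11.7%.
Via Sable → Vireo: 100% × 31% × 16% = 4.96%.
Via Vireo: 65% × 16% = 10.4%.
Total: 42.9% + 11.7% + 4.96% + 10.4% = 69.96%.

69.96%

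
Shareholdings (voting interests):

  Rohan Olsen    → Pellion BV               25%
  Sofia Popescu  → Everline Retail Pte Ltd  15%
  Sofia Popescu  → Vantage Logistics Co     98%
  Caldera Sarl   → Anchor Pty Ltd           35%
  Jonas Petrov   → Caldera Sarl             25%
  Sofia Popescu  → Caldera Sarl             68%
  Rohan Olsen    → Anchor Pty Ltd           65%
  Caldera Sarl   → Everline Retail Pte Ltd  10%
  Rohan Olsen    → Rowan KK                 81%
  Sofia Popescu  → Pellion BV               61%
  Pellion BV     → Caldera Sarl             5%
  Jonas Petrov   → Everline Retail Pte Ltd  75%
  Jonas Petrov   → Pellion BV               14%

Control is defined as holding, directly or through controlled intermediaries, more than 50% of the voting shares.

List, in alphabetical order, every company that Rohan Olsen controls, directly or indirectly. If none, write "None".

Anchor Pty Ltd, Rowan KK

Rohan holds 81% of Rowan, so Rohan controls Rowan.
Rohan holds 65% of Anchor, so Rohan controls Anchor.
No other company's threshold is met.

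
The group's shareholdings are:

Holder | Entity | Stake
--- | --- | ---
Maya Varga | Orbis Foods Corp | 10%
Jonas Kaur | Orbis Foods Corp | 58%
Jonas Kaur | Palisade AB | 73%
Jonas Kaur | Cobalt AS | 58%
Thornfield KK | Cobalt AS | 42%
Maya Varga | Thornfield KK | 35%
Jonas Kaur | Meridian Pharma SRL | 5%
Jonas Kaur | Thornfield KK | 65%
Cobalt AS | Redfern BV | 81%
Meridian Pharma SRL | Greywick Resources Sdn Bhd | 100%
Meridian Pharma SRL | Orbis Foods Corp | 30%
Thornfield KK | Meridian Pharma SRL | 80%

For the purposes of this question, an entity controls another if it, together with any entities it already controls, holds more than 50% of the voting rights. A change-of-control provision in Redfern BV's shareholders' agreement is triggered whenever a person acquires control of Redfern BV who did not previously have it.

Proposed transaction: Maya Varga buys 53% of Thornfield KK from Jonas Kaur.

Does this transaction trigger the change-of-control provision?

No

The purchase adds only to Maya's holdings (Jonas's stake shrinks), so Maya is the only person who could newly come to control Redfern.
Maya's largest direct stake is 35% in Thornfield, which does not meet the threshold, so Maya controls no company.
Neither Maya nor any entity Maya controls holds any voting interest in Redfern.
So before the transaction, Maya does not control Redfern.
After the purchase, Maya's direct stake in Thornfield rises to 35% + 53% = 88%, and Jonas's stake falls to 12%.
Maya holds 88% of Thornfield, so Maya controls Thornfield.
Thornfield holds 80% of Meridian, so Maya controls Meridian.
Meridian holds 100% of Greywick, so Maya controls Greywick.
After the transaction, neither Maya nor any entity Maya controls holds a voting interest in Redfern, so Maya still does not control it.
No new person acquires control, so the clause is not triggered.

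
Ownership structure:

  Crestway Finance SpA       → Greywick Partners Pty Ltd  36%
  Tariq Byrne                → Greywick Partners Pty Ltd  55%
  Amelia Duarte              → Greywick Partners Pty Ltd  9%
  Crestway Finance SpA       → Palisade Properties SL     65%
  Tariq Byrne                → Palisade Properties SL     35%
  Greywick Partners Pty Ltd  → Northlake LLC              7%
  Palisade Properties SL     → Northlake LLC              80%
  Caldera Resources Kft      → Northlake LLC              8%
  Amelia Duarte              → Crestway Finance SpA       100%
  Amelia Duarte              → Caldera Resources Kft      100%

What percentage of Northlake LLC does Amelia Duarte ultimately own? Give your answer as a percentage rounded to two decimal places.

63.15%

Amelia reaches Northlake along 4 paths.
Via Crestway → Palisade: 100% × 65% × 80% = 52%.
Via Greywick: 9% × 7% = 0.63%.
Via Crestway → Greywick: 100% × 36% × 7% = 2.52%.
Via Caldera: 100% × 8% = 8%.
Total: 52% + 0.63% + 2.52% + 8% = 63.15%.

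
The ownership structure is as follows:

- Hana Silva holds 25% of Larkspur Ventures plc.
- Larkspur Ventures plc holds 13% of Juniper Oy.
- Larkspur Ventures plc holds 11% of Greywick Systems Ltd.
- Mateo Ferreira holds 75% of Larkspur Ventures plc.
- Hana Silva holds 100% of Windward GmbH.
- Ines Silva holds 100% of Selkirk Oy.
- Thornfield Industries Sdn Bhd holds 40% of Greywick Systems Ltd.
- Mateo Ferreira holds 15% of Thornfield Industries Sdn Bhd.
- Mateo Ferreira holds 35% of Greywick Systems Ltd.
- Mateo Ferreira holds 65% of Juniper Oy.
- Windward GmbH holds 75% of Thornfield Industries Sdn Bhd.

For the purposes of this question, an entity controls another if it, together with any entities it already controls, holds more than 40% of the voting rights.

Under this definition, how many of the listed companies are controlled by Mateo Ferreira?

3

Mateo holds 75% of Larkspur, so Mateo controls Larkspur.
Mateo and Larkspur together hold 65% + 13% = 78% of Juniper, so Mateo controls Juniper.
Mateo and Larkspur together hold 35% + 11% = 46% of Greywick, so Mateo controls Greywick.
No other company's threshold is met.
Mateo controls 3 companies.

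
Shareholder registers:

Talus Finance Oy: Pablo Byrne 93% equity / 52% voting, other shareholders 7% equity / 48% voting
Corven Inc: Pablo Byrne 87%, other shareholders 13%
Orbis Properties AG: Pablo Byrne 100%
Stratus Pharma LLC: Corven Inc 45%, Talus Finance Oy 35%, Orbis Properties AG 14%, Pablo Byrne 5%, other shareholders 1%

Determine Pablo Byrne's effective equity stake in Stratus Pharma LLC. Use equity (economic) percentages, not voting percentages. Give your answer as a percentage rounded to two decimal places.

90.70%

Pablo reaches Stratus along 4 paths.
Via Corven: 87% × 45% = 39.15%.
Via Talus: 93% × 35% = 32.55%.
Via Orbis: 100% × 14% = 14%.
Direct stake: 5% = 5%.
Total: 39.15% + 32.55% + 14% + 5% = 90.7%.
Rounded: 90.70%.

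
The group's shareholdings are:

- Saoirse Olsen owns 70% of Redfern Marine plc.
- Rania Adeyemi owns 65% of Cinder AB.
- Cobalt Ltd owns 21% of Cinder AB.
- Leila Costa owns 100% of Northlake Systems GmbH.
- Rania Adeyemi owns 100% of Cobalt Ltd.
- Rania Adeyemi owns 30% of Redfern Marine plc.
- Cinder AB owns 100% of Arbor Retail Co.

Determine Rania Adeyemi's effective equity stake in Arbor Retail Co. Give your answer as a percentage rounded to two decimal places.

Rania reaches Arbor along 2 paths.
Via Cobalt → Cinder: 100% × 21% × 100% = 21%.
Via Cinder: 65% × 100% = 65%.
Total: 21% + 65% = 86%.
Rounded: 86.00%.

86.00%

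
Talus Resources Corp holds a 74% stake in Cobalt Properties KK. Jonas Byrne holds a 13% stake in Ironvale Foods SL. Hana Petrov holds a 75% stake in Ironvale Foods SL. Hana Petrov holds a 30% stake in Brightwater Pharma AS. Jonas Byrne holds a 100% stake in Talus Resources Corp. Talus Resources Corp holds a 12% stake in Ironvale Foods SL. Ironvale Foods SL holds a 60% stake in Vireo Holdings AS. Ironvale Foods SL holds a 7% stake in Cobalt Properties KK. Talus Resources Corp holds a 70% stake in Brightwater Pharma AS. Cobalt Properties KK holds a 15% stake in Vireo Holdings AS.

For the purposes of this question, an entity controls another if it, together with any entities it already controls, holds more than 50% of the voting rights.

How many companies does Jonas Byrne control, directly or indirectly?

3

Jonas holds 100% of Talus, so Jonas controls Talus.
Talus holds 74% of Cobalt, so Jonas controls Cobalt.
Talus holds 70% of Brightwater, so Jonas controls Brightwater.
No other company's threshold is met.
Jonas controls 3 companies.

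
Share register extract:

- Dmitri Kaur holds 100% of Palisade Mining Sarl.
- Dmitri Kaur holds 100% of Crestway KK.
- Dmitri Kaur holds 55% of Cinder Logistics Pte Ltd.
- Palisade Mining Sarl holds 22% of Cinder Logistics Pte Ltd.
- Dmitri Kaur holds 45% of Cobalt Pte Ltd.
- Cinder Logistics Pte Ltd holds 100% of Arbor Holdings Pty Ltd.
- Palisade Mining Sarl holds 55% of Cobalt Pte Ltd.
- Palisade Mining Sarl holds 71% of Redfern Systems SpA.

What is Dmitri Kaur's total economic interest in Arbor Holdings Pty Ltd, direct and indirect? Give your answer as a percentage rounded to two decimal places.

Dmitri reaches Arbor along 2 paths.
Via Cinder: 55% × 100% = 55%.
Via Palisade → Cinder: 100% × 22% × 100% = 22%.
Total: 55% + 22% = 77%.
Rounded: 77.00%.

77.00%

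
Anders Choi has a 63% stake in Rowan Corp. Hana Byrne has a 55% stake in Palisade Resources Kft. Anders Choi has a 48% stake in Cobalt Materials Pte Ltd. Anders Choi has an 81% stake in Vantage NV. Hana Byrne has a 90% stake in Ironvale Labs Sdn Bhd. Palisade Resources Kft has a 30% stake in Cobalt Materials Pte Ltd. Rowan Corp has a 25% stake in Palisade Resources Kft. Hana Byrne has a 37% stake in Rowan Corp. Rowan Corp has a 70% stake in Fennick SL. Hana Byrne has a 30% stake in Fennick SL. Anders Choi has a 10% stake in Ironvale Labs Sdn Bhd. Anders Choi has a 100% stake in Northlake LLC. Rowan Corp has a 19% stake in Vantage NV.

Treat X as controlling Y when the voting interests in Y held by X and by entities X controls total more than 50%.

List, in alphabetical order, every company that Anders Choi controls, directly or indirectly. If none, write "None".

Fennick SL, Northlake LLC, Rowan Corp, Vantage NV

Anders holds 63% of Rowan, so Anders controls Rowan.
Anders holds 100% of Northlake, so Anders controls Northlake.
Anders and Rowan together hold 81% + 19% = 100% of Vantage, so Anders controls Vantage.
Rowan holds 70% of Fennick, so Anders controls Fennick.
No other company's threshold is met.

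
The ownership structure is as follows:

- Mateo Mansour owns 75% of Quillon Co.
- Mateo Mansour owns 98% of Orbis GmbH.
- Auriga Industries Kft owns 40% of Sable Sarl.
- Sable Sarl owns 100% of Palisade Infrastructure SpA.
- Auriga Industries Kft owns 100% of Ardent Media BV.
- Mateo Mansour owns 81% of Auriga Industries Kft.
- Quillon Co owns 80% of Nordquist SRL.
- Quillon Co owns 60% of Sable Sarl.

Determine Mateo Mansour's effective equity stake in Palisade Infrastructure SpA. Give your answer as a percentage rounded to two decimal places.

77.40%

Mateo reaches Palisade along 2 paths.
Via Quillon → Sable: 75% × 60% × 100% = 45%.
Via Auriga → Sable: 81% × 40% × 100% = 32.4%.
Total: 45% + 32.4% = 77.4%.
Rounded: 77.40%.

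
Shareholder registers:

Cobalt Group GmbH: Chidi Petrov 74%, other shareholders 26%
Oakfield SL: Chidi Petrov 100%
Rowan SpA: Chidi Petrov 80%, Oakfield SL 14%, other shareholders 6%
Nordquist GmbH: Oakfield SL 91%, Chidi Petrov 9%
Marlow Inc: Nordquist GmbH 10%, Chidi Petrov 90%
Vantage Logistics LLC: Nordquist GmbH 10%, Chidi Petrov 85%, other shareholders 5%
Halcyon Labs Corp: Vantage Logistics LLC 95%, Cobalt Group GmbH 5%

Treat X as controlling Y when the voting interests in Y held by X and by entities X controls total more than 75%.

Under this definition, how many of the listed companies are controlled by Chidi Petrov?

Chidi holds 100% of Oakfield, so Chidi controls Oakfield.
Chidi and Oakfield together hold 80% + 14% = 94% of Rowan, so Chidi controls Rowan.
Oakfield and Chidi together hold 91% + 9% = 100% of Nordquist, so Chidi controls Nordquist.
Nordquist and Chidi together hold 10% + 90% = 100% of Marlow, so Chidi controls Marlow.
Nordquist and Chidi together hold 10% + 85% = 95% of Vantage, so Chidi controls Vantage.
Vantage holds 95% of Halcyon, so Chidi controls Halcyon.
No other company's threshold is met.
Chidi controls 6 companies.

6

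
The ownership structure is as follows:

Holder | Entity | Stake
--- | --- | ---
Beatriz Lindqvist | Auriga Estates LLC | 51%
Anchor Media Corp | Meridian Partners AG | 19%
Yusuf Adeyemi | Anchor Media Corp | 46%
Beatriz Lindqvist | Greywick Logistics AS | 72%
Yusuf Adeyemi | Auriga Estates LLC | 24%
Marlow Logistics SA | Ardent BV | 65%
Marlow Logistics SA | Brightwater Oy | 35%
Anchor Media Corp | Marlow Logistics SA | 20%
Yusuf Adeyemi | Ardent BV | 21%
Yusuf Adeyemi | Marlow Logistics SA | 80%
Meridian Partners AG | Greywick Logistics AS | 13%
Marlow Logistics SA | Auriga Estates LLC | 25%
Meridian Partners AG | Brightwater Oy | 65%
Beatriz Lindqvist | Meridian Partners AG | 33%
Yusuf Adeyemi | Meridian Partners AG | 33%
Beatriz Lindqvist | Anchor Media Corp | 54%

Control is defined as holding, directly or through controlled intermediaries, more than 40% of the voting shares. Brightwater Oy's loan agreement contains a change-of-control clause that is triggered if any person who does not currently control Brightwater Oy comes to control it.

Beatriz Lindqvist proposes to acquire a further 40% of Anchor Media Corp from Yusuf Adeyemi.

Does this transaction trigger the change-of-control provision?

No

The purchase adds only to Beatriz's holdings (Yusuf's stake shrinks), so Beatriz is the only person who could newly come to control Brightwater.
Beatriz holds 54% of Anchor, so Beatriz controls Anchor.
Beatriz and Anchor together hold 33% + 19% = 52% of Meridian, so Beatriz controls Meridian.
Meridian holds 65% of Brightwater, so Beatriz controls Brightwater.
So Beatriz already controls Brightwater before the transaction.
After the purchase, Beatriz's direct stake in Anchor rises to 54% + 40% = 94%, and Yusuf's stake falls to 6%.
Beatriz controlled Brightwater already, so this is not a new person acquiring control; every other person's position is unchanged or reduced.
No new person acquires control, so the clause is not triggered.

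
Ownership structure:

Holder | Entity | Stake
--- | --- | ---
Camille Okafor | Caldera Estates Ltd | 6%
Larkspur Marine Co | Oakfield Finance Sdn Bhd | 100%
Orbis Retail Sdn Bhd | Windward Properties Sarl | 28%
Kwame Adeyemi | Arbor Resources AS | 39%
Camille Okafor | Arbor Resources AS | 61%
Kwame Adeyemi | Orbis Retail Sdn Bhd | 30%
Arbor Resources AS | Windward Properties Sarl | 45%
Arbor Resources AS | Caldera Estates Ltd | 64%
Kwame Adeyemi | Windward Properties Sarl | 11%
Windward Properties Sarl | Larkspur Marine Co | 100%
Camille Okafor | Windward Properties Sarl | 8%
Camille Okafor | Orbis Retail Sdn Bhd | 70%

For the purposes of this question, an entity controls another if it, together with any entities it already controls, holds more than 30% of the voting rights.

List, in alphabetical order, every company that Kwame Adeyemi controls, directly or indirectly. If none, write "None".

Arbor Resources AS, Caldera Estates Ltd, Larkspur Marine Co, Oakfield Finance Sdn Bhd, Windward Properties Sarl

Kwame holds 39% of Arbor, so Kwame controls Arbor.
Arbor and Kwame together hold 45% + 11% = 56% of Windward, so Kwame controls Windward.
Arbor holds 64% of Caldera, so Kwame controls Caldera.
Windward holds 100% of Larkspur, so Kwame controls Larkspur.
Larkspur holds 100% of Oakfield, so Kwame controls Oakfield.
No other company's threshold is met.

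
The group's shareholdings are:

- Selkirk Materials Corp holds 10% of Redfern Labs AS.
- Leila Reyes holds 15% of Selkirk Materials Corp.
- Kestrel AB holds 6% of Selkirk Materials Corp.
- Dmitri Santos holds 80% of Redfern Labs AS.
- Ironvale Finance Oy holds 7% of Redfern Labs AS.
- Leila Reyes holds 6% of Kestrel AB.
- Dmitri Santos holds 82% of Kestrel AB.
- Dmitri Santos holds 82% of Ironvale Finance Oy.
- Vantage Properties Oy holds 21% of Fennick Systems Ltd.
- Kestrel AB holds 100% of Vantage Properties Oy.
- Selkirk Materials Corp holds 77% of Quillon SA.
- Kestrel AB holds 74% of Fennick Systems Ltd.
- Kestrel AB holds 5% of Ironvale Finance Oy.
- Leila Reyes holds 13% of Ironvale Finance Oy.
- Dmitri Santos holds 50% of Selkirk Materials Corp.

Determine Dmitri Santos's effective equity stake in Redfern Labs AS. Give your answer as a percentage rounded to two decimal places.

91.52%

Dmitri reaches Redfern along 5 paths.
Direct stake: 80% = 80%.
Via Selkirk: 50% × 10% = 5%.
Via Kestrel → Selkirk: 82% × 6% × 10% = 0.492%.
Via Ironvale: 82% × 7% = 5.74%.
Via Kestrel → Ironvale: 82% × 5% × 7% = 0.287%.
Total: 80% + 5% + 0.492% + 5.74% + 0.287% = 91.519%.
Rounded: 91.52%.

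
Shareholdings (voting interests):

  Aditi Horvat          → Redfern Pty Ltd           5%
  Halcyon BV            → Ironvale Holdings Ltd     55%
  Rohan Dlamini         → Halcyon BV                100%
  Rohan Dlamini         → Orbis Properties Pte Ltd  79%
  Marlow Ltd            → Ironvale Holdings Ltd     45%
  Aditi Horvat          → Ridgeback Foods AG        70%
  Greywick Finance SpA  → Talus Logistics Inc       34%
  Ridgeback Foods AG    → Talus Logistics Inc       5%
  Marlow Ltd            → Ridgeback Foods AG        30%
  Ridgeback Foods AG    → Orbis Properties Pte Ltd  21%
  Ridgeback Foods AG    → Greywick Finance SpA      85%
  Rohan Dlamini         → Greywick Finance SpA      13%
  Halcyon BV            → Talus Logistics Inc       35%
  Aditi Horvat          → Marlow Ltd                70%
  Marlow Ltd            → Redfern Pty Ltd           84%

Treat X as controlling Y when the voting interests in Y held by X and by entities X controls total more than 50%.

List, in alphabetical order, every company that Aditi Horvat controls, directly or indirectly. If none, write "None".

Aditi holds 70% of Marlow, so Aditi controls Marlow.
Marlow and Aditi together hold 84% + 5% = 89% of Redfern, so Aditi controls Redfern.
Aditi and Marlow together hold 70% + 30% = 100% of Ridgeback, so Aditi controls Ridgeback.
Ridgeback holds 85% of Greywick, so Aditi controls Greywick.
No other company's threshold is met.

Greywick Finance SpA, Marlow Ltd, Redfern Pty Ltd, Ridgeback Foods AG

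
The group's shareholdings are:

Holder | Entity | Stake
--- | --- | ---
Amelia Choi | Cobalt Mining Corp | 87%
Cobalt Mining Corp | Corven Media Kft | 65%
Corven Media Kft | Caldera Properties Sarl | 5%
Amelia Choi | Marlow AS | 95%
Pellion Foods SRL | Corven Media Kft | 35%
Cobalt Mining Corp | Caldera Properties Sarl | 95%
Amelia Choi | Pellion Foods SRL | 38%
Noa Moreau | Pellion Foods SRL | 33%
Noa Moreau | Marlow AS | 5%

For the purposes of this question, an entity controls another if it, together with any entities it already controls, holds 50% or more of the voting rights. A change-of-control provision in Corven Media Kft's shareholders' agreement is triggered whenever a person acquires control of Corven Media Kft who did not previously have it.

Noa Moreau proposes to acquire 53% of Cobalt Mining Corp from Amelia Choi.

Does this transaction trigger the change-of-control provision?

Yes

The purchase adds only to Noa's holdings (Amelia's stake shrinks), so Noa is the only person who could newly come to control Corven.
Noa's largest direct stake is 33% in Pellion, which does not meet the threshold, so Noa controls no company.
Neither Noa nor any entity Noa controls holds any voting interest in Corven.
So before the transaction, Noa does not control Corven.
After the purchase, Noa holds 53% of Cobalt directly, and Amelia's stake falls to 34%.
Noa holds 53% of Cobalt, so Noa controls Cobalt.
Cobalt holds 65% of Corven, so Noa controls Corven.
Noa did not control Corven before and does after, so the clause is triggered.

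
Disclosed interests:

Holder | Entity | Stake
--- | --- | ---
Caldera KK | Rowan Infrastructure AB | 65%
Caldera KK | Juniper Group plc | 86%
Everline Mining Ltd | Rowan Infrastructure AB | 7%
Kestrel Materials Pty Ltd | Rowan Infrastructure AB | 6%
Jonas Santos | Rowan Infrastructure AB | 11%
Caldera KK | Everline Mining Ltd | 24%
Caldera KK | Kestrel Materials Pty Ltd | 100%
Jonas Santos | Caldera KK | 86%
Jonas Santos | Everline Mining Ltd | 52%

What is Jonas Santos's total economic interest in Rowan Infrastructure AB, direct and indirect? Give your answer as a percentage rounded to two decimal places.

Jonas reaches Rowan along 5 paths.
Direct stake: 11% = 11%.
Via Caldera: 86% × 65% = 55.9%.
Via Caldera → Kestrel: 86% × 100% × 6% = 5.16%.
Via Everline: 52% × 7% = 3.64%.
Via Caldera → Everline: 86% × 24% × 7% = 1.4448%.
Total: 11% + 55.9% + 5.16% + 3.64% + 1.4448% = 77.1448%.
Rounded: 77.14%.

77.14%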